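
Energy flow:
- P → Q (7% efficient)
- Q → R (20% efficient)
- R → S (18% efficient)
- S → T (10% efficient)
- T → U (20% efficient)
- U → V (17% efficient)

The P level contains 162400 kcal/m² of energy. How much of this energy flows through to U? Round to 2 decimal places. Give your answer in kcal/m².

Q: 162400 × 0.07 = 11368 kcal/m²
R: 11368 × 0.2 = 2273.6 kcal/m²
S: 2273.6 × 0.18 = 409.248 kcal/m²
T: 409.248 × 0.1 = 40.9248 kcal/m²
U: 40.9248 × 0.2 = 8.18496 kcal/m²

8.18 kcal/m²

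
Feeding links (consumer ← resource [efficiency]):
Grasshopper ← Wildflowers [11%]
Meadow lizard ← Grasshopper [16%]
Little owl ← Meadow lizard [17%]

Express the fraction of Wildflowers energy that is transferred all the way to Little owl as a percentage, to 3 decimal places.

0.299%

Product of link efficiencies: 0.11 × 0.16 × 0.17 = 0.002992
As a percentage: 0.002992 × 100 = 0.299%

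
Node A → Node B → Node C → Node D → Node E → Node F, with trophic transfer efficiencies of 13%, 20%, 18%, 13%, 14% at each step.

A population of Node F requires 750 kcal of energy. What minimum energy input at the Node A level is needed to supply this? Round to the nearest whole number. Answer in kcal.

Cumulative transfer efficiency: 0.13 × 0.2 × 0.18 × 0.13 × 0.14 = 0.000085176
Node A energy = 750 / 0.000085176 = 8805297 kcal

8805297 kcal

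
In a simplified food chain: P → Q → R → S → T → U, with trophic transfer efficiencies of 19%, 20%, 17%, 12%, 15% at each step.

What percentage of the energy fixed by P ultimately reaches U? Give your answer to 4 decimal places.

Product of link efficiencies: 0.19 × 0.2 × 0.17 × 0.12 × 0.15 = 0.00011628
As a percentage: 0.00011628 × 100 = 0.0116%

0.0116%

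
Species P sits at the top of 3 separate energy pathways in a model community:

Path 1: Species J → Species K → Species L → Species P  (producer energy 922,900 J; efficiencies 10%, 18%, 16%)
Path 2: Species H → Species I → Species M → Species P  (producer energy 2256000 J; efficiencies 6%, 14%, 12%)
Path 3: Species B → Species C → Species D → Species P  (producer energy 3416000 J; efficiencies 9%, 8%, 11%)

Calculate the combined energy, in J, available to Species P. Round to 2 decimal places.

7637.47 J

Path 1: 922900 × 0.1 × 0.18 × 0.16 = 2657.952 J
Path 2: 2256000 × 0.06 × 0.14 × 0.12 = 2274.048 J
Path 3: 3416000 × 0.09 × 0.08 × 0.11 = 2705.472 J
Total at Species P: 2657.952 + 2274.048 + 2705.472 = 7637.472 J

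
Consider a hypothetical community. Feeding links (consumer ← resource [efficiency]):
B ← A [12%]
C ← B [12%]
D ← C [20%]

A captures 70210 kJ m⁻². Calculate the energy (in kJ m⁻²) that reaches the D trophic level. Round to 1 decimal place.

202.2 kJ m⁻²

B: 70210 × 0.12 = 8425.2 kJ m⁻²
C: 8425.2 × 0.12 = 1011.024 kJ m⁻²
D: 1011.024 × 0.2 = 202.2048 kJ m⁻²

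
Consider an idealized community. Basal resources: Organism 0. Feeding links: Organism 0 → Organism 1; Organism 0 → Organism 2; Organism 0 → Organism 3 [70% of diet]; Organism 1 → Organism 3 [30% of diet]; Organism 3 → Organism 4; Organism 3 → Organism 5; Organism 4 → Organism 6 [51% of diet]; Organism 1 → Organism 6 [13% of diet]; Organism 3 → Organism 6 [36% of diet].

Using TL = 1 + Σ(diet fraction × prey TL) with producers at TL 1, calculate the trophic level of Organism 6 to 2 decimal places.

3.77

Organism 1: 1 + 1 = 2
Organism 2: 1 + 1 = 2
Organism 3: 1 + (0.7×1 + 0.3×2) = 2.3
Organism 4: 1 + 2.3 = 3.3
Organism 5: 1 + 2.3 = 3.3
Organism 6: 1 + (0.51×3.3 + 0.13×2 + 0.36×2.3) = 3.771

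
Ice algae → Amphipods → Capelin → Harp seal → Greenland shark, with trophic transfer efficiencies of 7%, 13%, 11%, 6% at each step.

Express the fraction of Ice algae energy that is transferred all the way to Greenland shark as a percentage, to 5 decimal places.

0.00601%

Product of link efficiencies: 0.07 × 0.13 × 0.11 × 0.06 = 0.00006006
As a percentage: 0.00006006 × 100 = 0.00601%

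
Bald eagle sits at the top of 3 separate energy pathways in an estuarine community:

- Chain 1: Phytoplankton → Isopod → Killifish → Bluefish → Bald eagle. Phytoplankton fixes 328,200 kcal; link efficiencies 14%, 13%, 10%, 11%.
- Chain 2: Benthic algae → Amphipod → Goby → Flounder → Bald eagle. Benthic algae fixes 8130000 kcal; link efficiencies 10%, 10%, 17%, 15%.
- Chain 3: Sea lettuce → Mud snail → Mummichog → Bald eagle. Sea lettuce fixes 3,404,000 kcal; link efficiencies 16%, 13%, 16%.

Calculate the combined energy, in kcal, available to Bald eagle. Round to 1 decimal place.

Chain 1: 328200 × 0.14 × 0.13 × 0.1 × 0.11 = 65.70564 kcal
Chain 2: 8130000 × 0.1 × 0.1 × 0.17 × 0.15 = 2073.15 kcal
Chain 3: 3404000 × 0.16 × 0.13 × 0.16 = 11328.512 kcal
Total at Bald eagle: 65.70564 + 2073.15 + 11328.512 = 13467.36764 kcal

13467.4 kcal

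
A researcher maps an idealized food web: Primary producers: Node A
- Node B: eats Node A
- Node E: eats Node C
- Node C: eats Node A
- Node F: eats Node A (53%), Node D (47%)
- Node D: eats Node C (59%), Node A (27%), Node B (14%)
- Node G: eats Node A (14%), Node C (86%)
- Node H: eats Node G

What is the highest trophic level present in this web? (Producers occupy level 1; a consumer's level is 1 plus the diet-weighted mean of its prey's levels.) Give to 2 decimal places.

3.86

Node B: 1 + 1 = 2
Node C: 1 + 1 = 2
Node D: 1 + (0.59×2 + 0.27×1 + 0.14×2) = 2.73
Node E: 1 + 2 = 3
Node F: 1 + (0.53×1 + 0.47×2.73) = 2.8131
Node G: 1 + (0.14×1 + 0.86×2) = 2.86
Node H: 1 + 2.86 = 3.86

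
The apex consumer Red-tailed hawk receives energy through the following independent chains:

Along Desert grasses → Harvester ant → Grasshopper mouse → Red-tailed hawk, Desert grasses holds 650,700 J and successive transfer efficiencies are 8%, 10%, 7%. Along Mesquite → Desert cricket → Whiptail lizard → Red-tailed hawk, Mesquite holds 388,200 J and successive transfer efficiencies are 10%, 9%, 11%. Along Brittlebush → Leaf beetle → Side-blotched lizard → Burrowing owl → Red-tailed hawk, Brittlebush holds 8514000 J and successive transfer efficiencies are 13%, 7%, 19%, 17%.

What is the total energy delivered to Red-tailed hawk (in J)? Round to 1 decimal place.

3251.2 J

Via Desert grasses: 650700 × 0.08 × 0.1 × 0.07 = 364.392 J
Via Mesquite: 388200 × 0.1 × 0.09 × 0.11 = 384.318 J
Via Brittlebush: 8514000 × 0.13 × 0.07 × 0.19 × 0.17 = 2502.52002 J
Total at Red-tailed hawk: 364.392 + 384.318 + 2502.52002 = 3251.23002 J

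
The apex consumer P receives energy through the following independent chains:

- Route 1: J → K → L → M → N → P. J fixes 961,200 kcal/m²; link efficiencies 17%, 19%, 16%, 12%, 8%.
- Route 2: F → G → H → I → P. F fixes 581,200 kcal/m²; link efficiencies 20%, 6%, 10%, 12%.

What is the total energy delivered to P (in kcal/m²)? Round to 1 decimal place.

Route 1: 961200 × 0.17 × 0.19 × 0.16 × 0.12 × 0.08 = 47.68782336 kcal/m²
Route 2: 581200 × 0.2 × 0.06 × 0.1 × 0.12 = 83.6928 kcal/m²
Total at P: 47.68782336 + 83.6928 = 131.38062336 kcal/m²

131.4 kcal/m²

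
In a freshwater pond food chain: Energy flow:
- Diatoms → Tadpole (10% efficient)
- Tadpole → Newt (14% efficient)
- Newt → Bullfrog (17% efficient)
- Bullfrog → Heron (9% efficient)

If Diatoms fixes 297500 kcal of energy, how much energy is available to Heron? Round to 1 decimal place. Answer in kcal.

63.7 kcal

Tadpole: 297500 × 0.1 = 29750 kcal
Newt: 29750 × 0.14 = 4165 kcal
Bullfrog: 4165 × 0.17 = 708.05 kcal
Heron: 708.05 × 0.09 = 63.7245 kcal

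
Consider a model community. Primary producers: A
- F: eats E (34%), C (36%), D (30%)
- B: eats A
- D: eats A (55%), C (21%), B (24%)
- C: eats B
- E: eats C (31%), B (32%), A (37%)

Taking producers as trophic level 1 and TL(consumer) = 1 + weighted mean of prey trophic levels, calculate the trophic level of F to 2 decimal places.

3.88

B: 1 + 1 = 2
C: 1 + 2 = 3
D: 1 + (0.55×1 + 0.21×3 + 0.24×2) = 2.66
E: 1 + (0.31×3 + 0.32×2 + 0.37×1) = 2.94
F: 1 + (0.34×2.94 + 0.36×3 + 0.3×2.66) = 3.8776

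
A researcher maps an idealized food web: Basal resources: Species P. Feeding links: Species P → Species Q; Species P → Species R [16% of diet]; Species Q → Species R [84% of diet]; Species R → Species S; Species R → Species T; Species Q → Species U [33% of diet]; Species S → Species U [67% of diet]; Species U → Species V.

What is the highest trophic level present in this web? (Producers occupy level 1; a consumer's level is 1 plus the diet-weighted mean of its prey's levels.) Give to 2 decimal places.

Species Q: 1 + 1 = 2
Species R: 1 + (0.16×1 + 0.84×2) = 2.84
Species S: 1 + 2.84 = 3.84
Species T: 1 + 2.84 = 3.84
Species U: 1 + (0.33×2 + 0.67×3.84) = 4.2328
Species V: 1 + 4.2328 = 5.2328

5.23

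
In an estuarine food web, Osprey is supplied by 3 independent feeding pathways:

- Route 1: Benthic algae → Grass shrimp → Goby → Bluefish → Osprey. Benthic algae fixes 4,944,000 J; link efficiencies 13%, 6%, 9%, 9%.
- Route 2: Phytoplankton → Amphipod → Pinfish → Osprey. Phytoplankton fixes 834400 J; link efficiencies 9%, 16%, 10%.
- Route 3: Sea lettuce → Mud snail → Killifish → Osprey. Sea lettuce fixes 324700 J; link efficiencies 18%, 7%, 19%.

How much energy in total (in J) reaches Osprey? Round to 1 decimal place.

Route 1: 4944000 × 0.13 × 0.06 × 0.09 × 0.09 = 312.36192 J
Route 2: 834400 × 0.09 × 0.16 × 0.1 = 1201.536 J
Route 3: 324700 × 0.18 × 0.07 × 0.19 = 777.3318 J
Total at Osprey: 312.36192 + 1201.536 + 777.3318 = 2291.22972 J

2291.2 J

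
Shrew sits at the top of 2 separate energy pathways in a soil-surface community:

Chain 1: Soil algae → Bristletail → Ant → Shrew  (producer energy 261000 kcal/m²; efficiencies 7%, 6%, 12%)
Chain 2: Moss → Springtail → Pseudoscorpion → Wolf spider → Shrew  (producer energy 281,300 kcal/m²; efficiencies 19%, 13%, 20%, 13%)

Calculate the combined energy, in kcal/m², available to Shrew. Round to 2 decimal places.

Chain 1: 261000 × 0.07 × 0.06 × 0.12 = 131.544 kcal/m²
Chain 2: 281300 × 0.19 × 0.13 × 0.2 × 0.13 = 180.65086 kcal/m²
Total at Shrew: 131.544 + 180.65086 = 312.19486 kcal/m²

312.19 kcal/m²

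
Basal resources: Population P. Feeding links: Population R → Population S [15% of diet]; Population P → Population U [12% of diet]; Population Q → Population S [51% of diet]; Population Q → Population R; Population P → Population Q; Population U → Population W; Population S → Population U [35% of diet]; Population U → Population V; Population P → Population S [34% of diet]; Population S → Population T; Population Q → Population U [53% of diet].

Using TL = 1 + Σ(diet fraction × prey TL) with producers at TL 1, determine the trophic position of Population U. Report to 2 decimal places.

Population Q: 1 + 1 = 2
Population R: 1 + 2 = 3
Population S: 1 + (0.34×1 + 0.15×3 + 0.51×2) = 2.81
Population T: 1 + 2.81 = 3.81
Population U: 1 + (0.35×2.81 + 0.53×2 + 0.12×1) = 3.1635
Population V: 1 + 3.1635 = 4.1635
Population W: 1 + 3.1635 = 4.1635

3.16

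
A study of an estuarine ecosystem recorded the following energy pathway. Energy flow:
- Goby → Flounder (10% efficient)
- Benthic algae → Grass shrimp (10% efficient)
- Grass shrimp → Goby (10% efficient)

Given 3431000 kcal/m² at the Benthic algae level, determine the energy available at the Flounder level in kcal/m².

3431 kcal/m²

Grass shrimp: 3431000 × 0.1 = 343100 kcal/m²
Goby: 343100 × 0.1 = 34310 kcal/m²
Flounder: 34310 × 0.1 = 3431 kcal/m²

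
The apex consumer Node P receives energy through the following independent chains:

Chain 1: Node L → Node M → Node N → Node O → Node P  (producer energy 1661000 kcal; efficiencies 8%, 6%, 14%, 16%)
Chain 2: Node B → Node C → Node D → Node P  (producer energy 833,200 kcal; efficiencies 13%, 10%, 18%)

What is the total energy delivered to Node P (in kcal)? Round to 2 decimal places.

2128.28 kcal

Chain 1: 1661000 × 0.08 × 0.06 × 0.14 × 0.16 = 178.59072 kcal
Chain 2: 833200 × 0.13 × 0.1 × 0.18 = 1949.688 kcal
Total at Node P: 178.59072 + 1949.688 = 2128.27872 kcal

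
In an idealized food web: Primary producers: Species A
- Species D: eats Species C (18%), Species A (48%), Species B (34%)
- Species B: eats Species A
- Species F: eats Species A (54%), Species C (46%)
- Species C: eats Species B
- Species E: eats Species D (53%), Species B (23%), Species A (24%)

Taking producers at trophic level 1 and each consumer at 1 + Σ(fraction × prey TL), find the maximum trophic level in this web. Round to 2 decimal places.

3.13

Species B: 1 + 1 = 2
Species C: 1 + 2 = 3
Species D: 1 + (0.18×3 + 0.48×1 + 0.34×2) = 2.7
Species E: 1 + (0.53×2.7 + 0.23×2 + 0.24×1) = 3.131
Species F: 1 + (0.54×1 + 0.46×3) = 2.92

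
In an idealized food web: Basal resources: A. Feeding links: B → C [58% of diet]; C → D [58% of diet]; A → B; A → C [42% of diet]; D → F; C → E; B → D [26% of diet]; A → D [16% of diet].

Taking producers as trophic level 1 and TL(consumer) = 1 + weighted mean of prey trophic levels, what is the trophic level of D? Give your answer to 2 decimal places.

B: 1 + 1 = 2
C: 1 + (0.42×1 + 0.58×2) = 2.58
D: 1 + (0.58×2.58 + 0.26×2 + 0.16×1) = 3.1764
E: 1 + 2.58 = 3.58
F: 1 + 3.1764 = 4.1764

3.18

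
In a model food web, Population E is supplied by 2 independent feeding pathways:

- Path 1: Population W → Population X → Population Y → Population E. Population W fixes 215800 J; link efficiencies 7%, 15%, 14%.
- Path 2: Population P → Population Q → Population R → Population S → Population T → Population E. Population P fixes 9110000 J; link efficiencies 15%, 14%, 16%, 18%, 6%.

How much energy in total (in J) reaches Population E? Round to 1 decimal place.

Path 1: 215800 × 0.07 × 0.15 × 0.14 = 317.226 J
Path 2: 9110000 × 0.15 × 0.14 × 0.16 × 0.18 × 0.06 = 330.58368 J
Total at Population E: 317.226 + 330.58368 = 647.80968 J

647.8 J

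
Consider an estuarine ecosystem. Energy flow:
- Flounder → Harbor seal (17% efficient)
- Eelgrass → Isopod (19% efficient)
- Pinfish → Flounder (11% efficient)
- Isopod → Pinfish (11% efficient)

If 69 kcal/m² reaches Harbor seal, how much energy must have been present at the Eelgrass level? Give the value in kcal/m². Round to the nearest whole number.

176547 kcal/m²

Cumulative transfer efficiency: 0.19 × 0.11 × 0.11 × 0.17 = 0.00039083
Eelgrass energy = 69 / 0.00039083 = 176547 kcal/m²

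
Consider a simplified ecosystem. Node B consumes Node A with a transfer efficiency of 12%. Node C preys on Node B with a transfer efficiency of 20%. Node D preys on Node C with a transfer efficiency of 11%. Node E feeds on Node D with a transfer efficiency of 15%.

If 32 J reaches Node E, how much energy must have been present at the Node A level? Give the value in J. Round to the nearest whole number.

80808 J

Cumulative transfer efficiency: 0.12 × 0.2 × 0.11 × 0.15 = 0.000396
Node A energy = 32 / 0.000396 = 80808 J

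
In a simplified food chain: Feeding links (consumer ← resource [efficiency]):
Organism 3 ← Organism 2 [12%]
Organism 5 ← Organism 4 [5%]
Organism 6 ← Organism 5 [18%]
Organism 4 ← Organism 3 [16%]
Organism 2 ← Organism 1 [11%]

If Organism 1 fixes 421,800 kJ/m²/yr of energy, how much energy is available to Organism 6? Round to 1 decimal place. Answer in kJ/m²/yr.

Organism 2: 421800 × 0.11 = 46398 kJ/m²/yr
Organism 3: 46398 × 0.12 = 5567.76 kJ/m²/yr
Organism 4: 5567.76 × 0.16 = 890.8416 kJ/m²/yr
Organism 5: 890.8416 × 0.05 = 44.54208 kJ/m²/yr
Organism 6: 44.54208 × 0.18 = 8.0175744 kJ/m²/yr

8.0 kJ/m²/yr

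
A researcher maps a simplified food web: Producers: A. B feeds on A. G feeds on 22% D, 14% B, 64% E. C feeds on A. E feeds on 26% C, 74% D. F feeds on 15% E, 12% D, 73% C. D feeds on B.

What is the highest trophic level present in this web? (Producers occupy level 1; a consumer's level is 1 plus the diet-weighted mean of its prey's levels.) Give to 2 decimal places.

B: 1 + 1 = 2
C: 1 + 1 = 2
D: 1 + 2 = 3
E: 1 + (0.26×2 + 0.74×3) = 3.74
F: 1 + (0.15×3.74 + 0.12×3 + 0.73×2) = 3.381
G: 1 + (0.22×3 + 0.14×2 + 0.64×3.74) = 4.3336

4.33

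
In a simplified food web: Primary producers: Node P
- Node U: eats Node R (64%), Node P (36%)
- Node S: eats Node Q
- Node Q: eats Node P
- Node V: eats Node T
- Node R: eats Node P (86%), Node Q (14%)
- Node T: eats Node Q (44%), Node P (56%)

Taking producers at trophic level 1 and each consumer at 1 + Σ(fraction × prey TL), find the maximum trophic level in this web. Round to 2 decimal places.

3.44

Node Q: 1 + 1 = 2
Node R: 1 + (0.86×1 + 0.14×2) = 2.14
Node S: 1 + 2 = 3
Node T: 1 + (0.44×2 + 0.56×1) = 2.44
Node U: 1 + (0.64×2.14 + 0.36×1) = 2.7296
Node V: 1 + 2.44 = 3.44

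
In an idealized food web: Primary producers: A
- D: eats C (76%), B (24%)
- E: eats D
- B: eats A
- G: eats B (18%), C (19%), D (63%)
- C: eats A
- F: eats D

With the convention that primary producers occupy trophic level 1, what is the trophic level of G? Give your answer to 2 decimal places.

3.63

B: 1 + 1 = 2
C: 1 + 1 = 2
D: 1 + (0.76×2 + 0.24×2) = 3
E: 1 + 3 = 4
F: 1 + 3 = 4
G: 1 + (0.18×2 + 0.19×2 + 0.63×3) = 3.63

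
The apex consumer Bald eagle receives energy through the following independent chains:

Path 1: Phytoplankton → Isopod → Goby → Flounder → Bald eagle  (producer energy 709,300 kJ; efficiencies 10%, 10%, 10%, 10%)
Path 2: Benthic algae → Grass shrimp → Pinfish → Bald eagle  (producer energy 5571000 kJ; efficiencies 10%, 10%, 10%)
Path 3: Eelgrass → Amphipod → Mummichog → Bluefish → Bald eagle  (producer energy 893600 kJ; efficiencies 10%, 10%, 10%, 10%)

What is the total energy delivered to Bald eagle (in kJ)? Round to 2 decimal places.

5731.29 kJ

Path 1: 709300 × 0.1 × 0.1 × 0.1 × 0.1 = 70.93 kJ
Path 2: 5571000 × 0.1 × 0.1 × 0.1 = 5571 kJ
Path 3: 893600 × 0.1 × 0.1 × 0.1 × 0.1 = 89.36 kJ
Total at Bald eagle: 70.93 + 5571 + 89.36 = 5731.29 kJ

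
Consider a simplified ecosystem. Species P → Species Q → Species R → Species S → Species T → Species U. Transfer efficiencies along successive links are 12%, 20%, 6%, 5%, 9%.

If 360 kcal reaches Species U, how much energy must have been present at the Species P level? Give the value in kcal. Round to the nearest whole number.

55555556 kcal

Cumulative transfer efficiency: 0.12 × 0.2 × 0.06 × 0.05 × 0.09 = 0.00000648
Species P energy = 360 / 0.00000648 = 55555556 kcal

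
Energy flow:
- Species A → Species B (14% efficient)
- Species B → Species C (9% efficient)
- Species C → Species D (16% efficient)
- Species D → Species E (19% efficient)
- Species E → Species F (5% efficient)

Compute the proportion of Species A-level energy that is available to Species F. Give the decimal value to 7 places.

Product of link efficiencies: 0.14 × 0.09 × 0.16 × 0.19 × 0.05 = 0.000019152

0.0000192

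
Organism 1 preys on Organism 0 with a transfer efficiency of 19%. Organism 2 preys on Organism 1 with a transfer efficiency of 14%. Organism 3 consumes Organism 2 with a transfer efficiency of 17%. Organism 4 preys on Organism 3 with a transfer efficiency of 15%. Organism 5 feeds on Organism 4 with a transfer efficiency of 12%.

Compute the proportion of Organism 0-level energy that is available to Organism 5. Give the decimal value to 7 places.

0.0000814

Product of link efficiencies: 0.19 × 0.14 × 0.17 × 0.15 × 0.12 = 0.000081396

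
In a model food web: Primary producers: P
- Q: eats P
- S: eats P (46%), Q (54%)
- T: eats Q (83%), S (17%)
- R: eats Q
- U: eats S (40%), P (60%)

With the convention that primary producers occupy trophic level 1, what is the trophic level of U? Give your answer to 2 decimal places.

2.62

Q: 1 + 1 = 2
R: 1 + 2 = 3
S: 1 + (0.46×1 + 0.54×2) = 2.54
T: 1 + (0.83×2 + 0.17×2.54) = 3.0918
U: 1 + (0.4×2.54 + 0.6×1) = 2.616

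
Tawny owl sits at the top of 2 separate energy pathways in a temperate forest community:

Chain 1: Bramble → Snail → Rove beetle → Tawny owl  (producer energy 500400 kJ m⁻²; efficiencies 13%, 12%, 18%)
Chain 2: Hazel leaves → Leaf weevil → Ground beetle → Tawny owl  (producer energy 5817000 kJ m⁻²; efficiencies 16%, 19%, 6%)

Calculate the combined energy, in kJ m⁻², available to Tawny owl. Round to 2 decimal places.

12015.33 kJ m⁻²

Chain 1: 500400 × 0.13 × 0.12 × 0.18 = 1405.1232 kJ m⁻²
Chain 2: 5817000 × 0.16 × 0.19 × 0.06 = 10610.208 kJ m⁻²
Total at Tawny owl: 1405.1232 + 10610.208 = 12015.3312 kJ m⁻²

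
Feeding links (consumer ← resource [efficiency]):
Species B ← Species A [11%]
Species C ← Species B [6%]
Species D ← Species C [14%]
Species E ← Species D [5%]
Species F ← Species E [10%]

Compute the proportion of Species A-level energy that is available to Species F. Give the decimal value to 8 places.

Product of link efficiencies: 0.11 × 0.06 × 0.14 × 0.05 × 0.1 = 0.00000462

0.00000462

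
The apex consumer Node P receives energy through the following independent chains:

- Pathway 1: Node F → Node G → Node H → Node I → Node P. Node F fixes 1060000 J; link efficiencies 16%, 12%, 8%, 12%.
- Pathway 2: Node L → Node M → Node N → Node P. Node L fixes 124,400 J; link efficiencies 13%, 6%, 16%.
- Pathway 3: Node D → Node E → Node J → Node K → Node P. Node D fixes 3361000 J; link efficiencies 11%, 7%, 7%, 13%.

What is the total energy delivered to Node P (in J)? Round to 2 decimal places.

Pathway 1: 1060000 × 0.16 × 0.12 × 0.08 × 0.12 = 195.3792 J
Pathway 2: 124400 × 0.13 × 0.06 × 0.16 = 155.2512 J
Pathway 3: 3361000 × 0.11 × 0.07 × 0.07 × 0.13 = 235.50527 J
Total at Node P: 195.3792 + 155.2512 + 235.50527 = 586.13567 J

586.14 J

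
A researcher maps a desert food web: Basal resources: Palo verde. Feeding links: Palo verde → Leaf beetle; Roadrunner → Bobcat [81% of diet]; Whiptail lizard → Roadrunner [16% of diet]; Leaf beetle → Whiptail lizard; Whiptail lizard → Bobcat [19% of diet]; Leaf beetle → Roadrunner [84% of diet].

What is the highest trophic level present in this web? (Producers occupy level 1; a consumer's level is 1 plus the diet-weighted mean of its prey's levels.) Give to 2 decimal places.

Leaf beetle: 1 + 1 = 2
Whiptail lizard: 1 + 2 = 3
Roadrunner: 1 + (0.16×3 + 0.84×2) = 3.16
Bobcat: 1 + (0.81×3.16 + 0.19×3) = 4.1296

4.13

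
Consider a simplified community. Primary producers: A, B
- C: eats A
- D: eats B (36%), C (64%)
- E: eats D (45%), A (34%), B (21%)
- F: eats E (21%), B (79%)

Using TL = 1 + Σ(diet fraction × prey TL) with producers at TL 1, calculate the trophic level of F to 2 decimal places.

2.36

C: 1 + 1 = 2
D: 1 + (0.36×1 + 0.64×2) = 2.64
E: 1 + (0.45×2.64 + 0.34×1 + 0.21×1) = 2.738
F: 1 + (0.21×2.738 + 0.79×1) = 2.36498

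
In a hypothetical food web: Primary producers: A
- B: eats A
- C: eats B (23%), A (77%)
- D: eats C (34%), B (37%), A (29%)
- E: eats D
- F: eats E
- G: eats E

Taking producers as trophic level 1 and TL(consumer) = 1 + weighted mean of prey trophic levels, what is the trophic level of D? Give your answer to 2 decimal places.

B: 1 + 1 = 2
C: 1 + (0.23×2 + 0.77×1) = 2.23
D: 1 + (0.34×2.23 + 0.37×2 + 0.29×1) = 2.7882
E: 1 + 2.7882 = 3.7882
F: 1 + 3.7882 = 4.7882
G: 1 + 3.7882 = 4.7882

2.79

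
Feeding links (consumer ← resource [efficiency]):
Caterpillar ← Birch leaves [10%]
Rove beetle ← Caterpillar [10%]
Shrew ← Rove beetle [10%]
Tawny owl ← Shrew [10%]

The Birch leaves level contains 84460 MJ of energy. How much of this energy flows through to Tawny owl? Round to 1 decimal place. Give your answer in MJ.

Caterpillar: 84460 × 0.1 = 8446 MJ
Rove beetle: 8446 × 0.1 = 844.6 MJ
Shrew: 844.6 × 0.1 = 84.46 MJ
Tawny owl: 84.46 × 0.1 = 8.446 MJ

8.4 MJ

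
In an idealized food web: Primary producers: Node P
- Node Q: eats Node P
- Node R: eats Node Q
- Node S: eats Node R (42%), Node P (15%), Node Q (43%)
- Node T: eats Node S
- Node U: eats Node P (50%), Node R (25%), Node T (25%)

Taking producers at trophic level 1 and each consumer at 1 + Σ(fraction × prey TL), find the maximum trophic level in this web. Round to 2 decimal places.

Node Q: 1 + 1 = 2
Node R: 1 + 2 = 3
Node S: 1 + (0.42×3 + 0.15×1 + 0.43×2) = 3.27
Node T: 1 + 3.27 = 4.27
Node U: 1 + (0.5×1 + 0.25×3 + 0.25×4.27) = 3.3175

4.27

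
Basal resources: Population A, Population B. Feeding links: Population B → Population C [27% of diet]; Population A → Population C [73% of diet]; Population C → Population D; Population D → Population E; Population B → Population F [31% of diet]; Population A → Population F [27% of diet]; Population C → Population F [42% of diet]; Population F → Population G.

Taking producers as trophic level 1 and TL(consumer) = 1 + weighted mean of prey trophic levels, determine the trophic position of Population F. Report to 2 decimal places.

2.42

Population C: 1 + (0.27×1 + 0.73×1) = 2
Population D: 1 + 2 = 3
Population E: 1 + 3 = 4
Population F: 1 + (0.31×1 + 0.27×1 + 0.42×2) = 2.42
Population G: 1 + 2.42 = 3.42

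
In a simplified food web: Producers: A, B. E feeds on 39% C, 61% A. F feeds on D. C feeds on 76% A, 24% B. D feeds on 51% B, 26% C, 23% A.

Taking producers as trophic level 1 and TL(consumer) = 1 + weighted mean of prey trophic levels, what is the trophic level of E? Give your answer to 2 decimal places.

C: 1 + (0.76×1 + 0.24×1) = 2
D: 1 + (0.51×1 + 0.26×2 + 0.23×1) = 2.26
E: 1 + (0.39×2 + 0.61×1) = 2.39
F: 1 + 2.26 = 3.26

2.39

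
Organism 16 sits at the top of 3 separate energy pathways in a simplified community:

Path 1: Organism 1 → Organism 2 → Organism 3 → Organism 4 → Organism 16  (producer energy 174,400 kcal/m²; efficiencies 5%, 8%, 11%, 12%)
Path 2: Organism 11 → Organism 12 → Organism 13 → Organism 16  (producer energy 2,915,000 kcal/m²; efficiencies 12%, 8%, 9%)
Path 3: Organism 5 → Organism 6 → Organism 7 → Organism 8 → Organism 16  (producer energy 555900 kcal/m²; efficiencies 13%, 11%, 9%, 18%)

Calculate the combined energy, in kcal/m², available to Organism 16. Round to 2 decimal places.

Path 1: 174400 × 0.05 × 0.08 × 0.11 × 0.12 = 9.20832 kcal/m²
Path 2: 2915000 × 0.12 × 0.08 × 0.09 = 2518.56 kcal/m²
Path 3: 555900 × 0.13 × 0.11 × 0.09 × 0.18 = 128.779794 kcal/m²
Total at Organism 16: 9.20832 + 2518.56 + 128.779794 = 2656.548114 kcal/m²

2656.55 kcal/m²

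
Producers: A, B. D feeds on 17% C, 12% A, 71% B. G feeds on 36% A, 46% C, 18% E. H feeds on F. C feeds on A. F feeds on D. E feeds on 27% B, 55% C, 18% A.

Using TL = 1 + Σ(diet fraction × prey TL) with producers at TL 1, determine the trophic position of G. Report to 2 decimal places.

C: 1 + 1 = 2
D: 1 + (0.17×2 + 0.12×1 + 0.71×1) = 2.17
E: 1 + (0.27×1 + 0.55×2 + 0.18×1) = 2.55
F: 1 + 2.17 = 3.17
G: 1 + (0.36×1 + 0.46×2 + 0.18×2.55) = 2.739
H: 1 + 3.17 = 4.17

2.74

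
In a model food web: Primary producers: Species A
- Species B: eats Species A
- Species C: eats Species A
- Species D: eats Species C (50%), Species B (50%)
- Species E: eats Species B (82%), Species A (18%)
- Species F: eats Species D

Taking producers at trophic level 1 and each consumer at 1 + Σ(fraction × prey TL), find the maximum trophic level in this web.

Species B: 1 + 1 = 2
Species C: 1 + 1 = 2
Species D: 1 + (0.5×2 + 0.5×2) = 3
Species E: 1 + (0.82×2 + 0.18×1) = 2.82
Species F: 1 + 3 = 4

4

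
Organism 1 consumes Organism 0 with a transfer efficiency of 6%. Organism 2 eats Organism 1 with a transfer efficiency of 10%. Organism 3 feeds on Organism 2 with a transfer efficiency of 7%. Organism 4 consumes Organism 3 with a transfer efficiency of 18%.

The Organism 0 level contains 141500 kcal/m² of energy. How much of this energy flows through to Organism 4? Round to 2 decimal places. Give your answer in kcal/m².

10.70 kcal/m²

Organism 1: 141500 × 0.06 = 8490 kcal/m²
Organism 2: 8490 × 0.1 = 849 kcal/m²
Organism 3: 849 × 0.07 = 59.43 kcal/m²
Organism 4: 59.43 × 0.18 = 10.6974 kcal/m²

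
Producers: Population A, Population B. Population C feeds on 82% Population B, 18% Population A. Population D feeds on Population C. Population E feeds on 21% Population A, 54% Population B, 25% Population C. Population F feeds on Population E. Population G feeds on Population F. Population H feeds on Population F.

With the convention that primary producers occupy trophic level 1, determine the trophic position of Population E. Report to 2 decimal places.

Population C: 1 + (0.82×1 + 0.18×1) = 2
Population D: 1 + 2 = 3
Population E: 1 + (0.21×1 + 0.54×1 + 0.25×2) = 2.25
Population F: 1 + 2.25 = 3.25
Population G: 1 + 3.25 = 4.25
Population H: 1 + 3.25 = 4.25

2.25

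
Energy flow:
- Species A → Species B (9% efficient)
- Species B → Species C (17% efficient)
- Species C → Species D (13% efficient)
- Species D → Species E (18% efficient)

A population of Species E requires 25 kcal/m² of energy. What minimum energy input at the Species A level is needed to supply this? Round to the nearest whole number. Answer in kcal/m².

Cumulative transfer efficiency: 0.09 × 0.17 × 0.13 × 0.18 = 0.00035802
Species A energy = 25 / 0.00035802 = 69829 kcal/m²

69829 kcal/m²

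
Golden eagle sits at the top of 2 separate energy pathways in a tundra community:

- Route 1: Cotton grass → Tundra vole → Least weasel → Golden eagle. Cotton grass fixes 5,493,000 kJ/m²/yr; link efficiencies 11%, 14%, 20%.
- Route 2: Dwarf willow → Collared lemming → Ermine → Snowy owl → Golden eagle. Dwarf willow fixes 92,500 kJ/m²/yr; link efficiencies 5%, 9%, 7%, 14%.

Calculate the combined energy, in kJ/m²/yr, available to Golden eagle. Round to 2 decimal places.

16922.52 kJ/m²/yr

Route 1: 5493000 × 0.11 × 0.14 × 0.2 = 16918.44 kJ/m²/yr
Route 2: 92500 × 0.05 × 0.09 × 0.07 × 0.14 = 4.07925 kJ/m²/yr
Total at Golden eagle: 16918.44 + 4.07925 = 16922.51925 kJ/m²/yr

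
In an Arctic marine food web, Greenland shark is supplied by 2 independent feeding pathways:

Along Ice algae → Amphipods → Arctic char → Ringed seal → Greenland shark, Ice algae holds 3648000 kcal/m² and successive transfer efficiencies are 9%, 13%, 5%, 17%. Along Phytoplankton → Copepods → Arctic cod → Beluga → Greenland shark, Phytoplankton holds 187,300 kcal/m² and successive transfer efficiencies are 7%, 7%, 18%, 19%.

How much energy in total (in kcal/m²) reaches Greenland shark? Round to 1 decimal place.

Via Ice algae: 3648000 × 0.09 × 0.13 × 0.05 × 0.17 = 362.7936 kcal/m²
Via Phytoplankton: 187300 × 0.07 × 0.07 × 0.18 × 0.19 = 31.387734 kcal/m²
Total at Greenland shark: 362.7936 + 31.387734 = 394.181334 kcal/m²

394.2 kcal/m²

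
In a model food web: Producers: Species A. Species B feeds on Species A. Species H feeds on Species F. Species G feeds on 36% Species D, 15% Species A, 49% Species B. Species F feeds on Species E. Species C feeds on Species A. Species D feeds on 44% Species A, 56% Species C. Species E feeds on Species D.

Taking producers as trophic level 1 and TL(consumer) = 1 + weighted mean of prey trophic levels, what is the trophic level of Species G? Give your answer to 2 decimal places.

3.05

Species B: 1 + 1 = 2
Species C: 1 + 1 = 2
Species D: 1 + (0.44×1 + 0.56×2) = 2.56
Species E: 1 + 2.56 = 3.56
Species F: 1 + 3.56 = 4.56
Species G: 1 + (0.36×2.56 + 0.15×1 + 0.49×2) = 3.0516
Species H: 1 + 4.56 = 5.56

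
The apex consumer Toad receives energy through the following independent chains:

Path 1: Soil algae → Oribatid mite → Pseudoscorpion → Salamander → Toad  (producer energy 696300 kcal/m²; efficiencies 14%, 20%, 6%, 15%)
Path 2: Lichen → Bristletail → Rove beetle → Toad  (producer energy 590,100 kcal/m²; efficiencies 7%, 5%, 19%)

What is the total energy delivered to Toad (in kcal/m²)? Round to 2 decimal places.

567.88 kcal/m²

Path 1: 696300 × 0.14 × 0.2 × 0.06 × 0.15 = 175.4676 kcal/m²
Path 2: 590100 × 0.07 × 0.05 × 0.19 = 392.4165 kcal/m²
Total at Toad: 175.4676 + 392.4165 = 567.8841 kcal/m²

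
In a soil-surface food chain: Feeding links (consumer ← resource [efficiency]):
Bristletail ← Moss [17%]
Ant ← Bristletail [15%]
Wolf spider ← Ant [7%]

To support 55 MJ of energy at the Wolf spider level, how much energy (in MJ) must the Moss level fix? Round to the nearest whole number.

Cumulative transfer efficiency: 0.17 × 0.15 × 0.07 = 0.001785
Moss energy = 55 / 0.001785 = 30812 MJ

30812 MJ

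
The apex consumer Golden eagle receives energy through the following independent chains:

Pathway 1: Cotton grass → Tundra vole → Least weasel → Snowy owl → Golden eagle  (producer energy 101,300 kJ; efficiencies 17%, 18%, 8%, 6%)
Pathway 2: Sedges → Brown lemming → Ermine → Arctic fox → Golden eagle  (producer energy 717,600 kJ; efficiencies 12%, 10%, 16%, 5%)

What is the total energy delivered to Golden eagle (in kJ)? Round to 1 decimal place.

83.8 kJ

Pathway 1: 101300 × 0.17 × 0.18 × 0.08 × 0.06 = 14.878944 kJ
Pathway 2: 717600 × 0.12 × 0.1 × 0.16 × 0.05 = 68.8896 kJ
Total at Golden eagle: 14.878944 + 68.8896 = 83.768544 kJ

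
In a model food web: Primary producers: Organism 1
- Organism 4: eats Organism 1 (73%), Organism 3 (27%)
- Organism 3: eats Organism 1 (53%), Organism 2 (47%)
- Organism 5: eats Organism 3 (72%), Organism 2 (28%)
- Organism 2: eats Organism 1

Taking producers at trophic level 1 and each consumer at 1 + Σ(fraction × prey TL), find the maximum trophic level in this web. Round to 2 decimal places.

3.34

Organism 2: 1 + 1 = 2
Organism 3: 1 + (0.53×1 + 0.47×2) = 2.47
Organism 4: 1 + (0.73×1 + 0.27×2.47) = 2.3969
Organism 5: 1 + (0.72×2.47 + 0.28×2) = 3.3384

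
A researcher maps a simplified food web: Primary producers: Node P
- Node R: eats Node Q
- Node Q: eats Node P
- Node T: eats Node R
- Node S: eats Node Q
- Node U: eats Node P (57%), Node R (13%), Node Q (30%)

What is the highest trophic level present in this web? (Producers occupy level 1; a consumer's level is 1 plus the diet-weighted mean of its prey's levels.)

Node Q: 1 + 1 = 2
Node R: 1 + 2 = 3
Node S: 1 + 2 = 3
Node T: 1 + 3 = 4
Node U: 1 + (0.57×1 + 0.13×3 + 0.3×2) = 2.56

4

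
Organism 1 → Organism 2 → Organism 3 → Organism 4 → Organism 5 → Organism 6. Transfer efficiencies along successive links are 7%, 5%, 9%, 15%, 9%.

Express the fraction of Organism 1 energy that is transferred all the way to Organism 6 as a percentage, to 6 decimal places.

Product of link efficiencies: 0.07 × 0.05 × 0.09 × 0.15 × 0.09 = 0.0000042525
As a percentage: 0.0000042525 × 100 = 0.000425%

0.000425%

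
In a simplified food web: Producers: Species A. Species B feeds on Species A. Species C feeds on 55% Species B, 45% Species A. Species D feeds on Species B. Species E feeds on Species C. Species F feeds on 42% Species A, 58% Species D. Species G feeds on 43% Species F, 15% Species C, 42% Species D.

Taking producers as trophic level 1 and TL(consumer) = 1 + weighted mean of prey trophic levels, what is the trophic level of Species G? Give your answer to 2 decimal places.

4.00

Species B: 1 + 1 = 2
Species C: 1 + (0.55×2 + 0.45×1) = 2.55
Species D: 1 + 2 = 3
Species E: 1 + 2.55 = 3.55
Species F: 1 + (0.42×1 + 0.58×3) = 3.16
Species G: 1 + (0.43×3.16 + 0.15×2.55 + 0.42×3) = 4.0013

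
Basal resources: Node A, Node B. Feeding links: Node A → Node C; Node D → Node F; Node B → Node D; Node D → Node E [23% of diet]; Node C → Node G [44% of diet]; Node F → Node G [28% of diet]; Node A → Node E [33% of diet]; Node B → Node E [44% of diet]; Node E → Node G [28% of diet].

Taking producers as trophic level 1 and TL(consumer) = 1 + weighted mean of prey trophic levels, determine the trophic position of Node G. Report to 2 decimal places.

3.34

Node C: 1 + 1 = 2
Node D: 1 + 1 = 2
Node E: 1 + (0.44×1 + 0.33×1 + 0.23×2) = 2.23
Node F: 1 + 2 = 3
Node G: 1 + (0.28×3 + 0.28×2.23 + 0.44×2) = 3.3444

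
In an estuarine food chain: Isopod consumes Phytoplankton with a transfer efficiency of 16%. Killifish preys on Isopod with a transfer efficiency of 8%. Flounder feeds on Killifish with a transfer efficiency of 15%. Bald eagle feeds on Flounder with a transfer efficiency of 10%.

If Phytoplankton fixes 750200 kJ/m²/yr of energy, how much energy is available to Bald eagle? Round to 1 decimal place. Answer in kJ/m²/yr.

144.0 kJ/m²/yr

Isopod: 750200 × 0.16 = 120032 kJ/m²/yr
Killifish: 120032 × 0.08 = 9602.56 kJ/m²/yr
Flounder: 9602.56 × 0.15 = 1440.384 kJ/m²/yr
Bald eagle: 1440.384 × 0.1 = 144.0384 kJ/m²/yr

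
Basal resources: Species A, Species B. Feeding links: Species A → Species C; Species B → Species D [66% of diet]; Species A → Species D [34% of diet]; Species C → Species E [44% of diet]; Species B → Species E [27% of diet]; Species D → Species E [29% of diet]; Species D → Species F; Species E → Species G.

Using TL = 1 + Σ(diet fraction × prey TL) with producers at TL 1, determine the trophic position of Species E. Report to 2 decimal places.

2.73

Species C: 1 + 1 = 2
Species D: 1 + (0.66×1 + 0.34×1) = 2
Species E: 1 + (0.44×2 + 0.27×1 + 0.29×2) = 2.73
Species F: 1 + 2 = 3
Species G: 1 + 2.73 = 3.73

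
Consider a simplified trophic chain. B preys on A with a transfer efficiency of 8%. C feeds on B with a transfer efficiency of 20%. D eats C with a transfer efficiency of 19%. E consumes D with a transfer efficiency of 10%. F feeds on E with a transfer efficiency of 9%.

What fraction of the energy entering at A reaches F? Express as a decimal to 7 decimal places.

0.0000274

Product of link efficiencies: 0.08 × 0.2 × 0.19 × 0.1 × 0.09 = 0.00002736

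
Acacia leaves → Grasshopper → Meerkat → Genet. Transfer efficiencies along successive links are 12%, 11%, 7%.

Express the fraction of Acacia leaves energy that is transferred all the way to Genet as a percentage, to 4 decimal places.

Product of link efficiencies: 0.12 × 0.11 × 0.07 = 0.000924
As a percentage: 0.000924 × 100 = 0.0924%

0.0924%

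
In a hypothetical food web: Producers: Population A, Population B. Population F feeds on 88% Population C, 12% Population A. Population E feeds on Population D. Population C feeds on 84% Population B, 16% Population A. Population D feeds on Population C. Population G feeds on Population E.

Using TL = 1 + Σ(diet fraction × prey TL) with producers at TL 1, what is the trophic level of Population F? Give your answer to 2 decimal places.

Population C: 1 + (0.84×1 + 0.16×1) = 2
Population D: 1 + 2 = 3
Population E: 1 + 3 = 4
Population F: 1 + (0.88×2 + 0.12×1) = 2.88
Population G: 1 + 4 = 5

2.88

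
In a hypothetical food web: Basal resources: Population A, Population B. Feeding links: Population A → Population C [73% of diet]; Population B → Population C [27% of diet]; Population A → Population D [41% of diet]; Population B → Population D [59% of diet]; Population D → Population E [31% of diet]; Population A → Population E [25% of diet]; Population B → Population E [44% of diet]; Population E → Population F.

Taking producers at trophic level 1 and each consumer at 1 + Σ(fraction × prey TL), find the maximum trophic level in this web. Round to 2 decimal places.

3.31

Population C: 1 + (0.73×1 + 0.27×1) = 2
Population D: 1 + (0.41×1 + 0.59×1) = 2
Population E: 1 + (0.31×2 + 0.25×1 + 0.44×1) = 2.31
Population F: 1 + 2.31 = 3.31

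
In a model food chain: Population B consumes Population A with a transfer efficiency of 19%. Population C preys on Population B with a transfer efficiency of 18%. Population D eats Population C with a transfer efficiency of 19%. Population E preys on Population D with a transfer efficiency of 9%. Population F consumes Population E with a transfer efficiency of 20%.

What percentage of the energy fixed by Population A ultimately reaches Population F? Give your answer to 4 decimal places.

0.0117%

Product of link efficiencies: 0.19 × 0.18 × 0.19 × 0.09 × 0.2 = 0.000116964
As a percentage: 0.000116964 × 100 = 0.0117%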